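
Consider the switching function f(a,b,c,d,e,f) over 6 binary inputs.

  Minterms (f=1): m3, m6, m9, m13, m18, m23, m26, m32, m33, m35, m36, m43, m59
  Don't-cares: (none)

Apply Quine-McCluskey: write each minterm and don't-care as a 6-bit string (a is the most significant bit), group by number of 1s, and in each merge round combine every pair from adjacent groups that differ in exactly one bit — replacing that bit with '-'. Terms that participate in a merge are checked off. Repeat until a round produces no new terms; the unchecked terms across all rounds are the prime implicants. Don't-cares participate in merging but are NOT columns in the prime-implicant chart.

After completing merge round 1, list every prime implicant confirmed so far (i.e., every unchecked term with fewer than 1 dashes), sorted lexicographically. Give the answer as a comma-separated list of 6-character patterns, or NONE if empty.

Round 0: 000011✓ 000110 001001✓ 001101✓ 010010✓ 010111 011010✓ 100000✓ 100001✓ 100011✓ 100100✓ 101011✓ 111011✓
Round 1: -00011 001-01 01-010 1-1011 10-011 100-00 1000-1 10000-
PIs = {-00011, 000110, 001-01, 01-010, 010111, 1-1011, 10-011, 100-00, 1000-1, 10000-}

000110, 010111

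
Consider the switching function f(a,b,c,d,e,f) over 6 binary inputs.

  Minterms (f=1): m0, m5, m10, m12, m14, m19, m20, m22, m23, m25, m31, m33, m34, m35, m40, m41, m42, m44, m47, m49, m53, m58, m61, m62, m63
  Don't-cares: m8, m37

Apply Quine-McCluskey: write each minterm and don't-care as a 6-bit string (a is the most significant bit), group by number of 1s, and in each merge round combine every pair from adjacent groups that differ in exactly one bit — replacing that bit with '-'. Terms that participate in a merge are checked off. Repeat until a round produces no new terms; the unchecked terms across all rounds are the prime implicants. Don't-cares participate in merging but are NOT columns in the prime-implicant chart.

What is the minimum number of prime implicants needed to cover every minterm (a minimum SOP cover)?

[col 0] 000000*, 000101*, 001000*, 001010*, 001100*, 001110*, 010011*, 010100*, 010110*, 010111*, 011001, 011111*, 100001*, 100010*, 100011*, 100101*, 101000*, 101001*, 101010*, 101100*, 101111*, 110001*, 110101*, 111010*, 111101*, 111110*, 111111*
[col 1] -00101, -01000*, -01010*, -01100*, -11111, 00-000, 001-00*, 001-10*, 0010-0*, 0011-0*, 01-111, 010-11, 0101-0, 01011-, 1-0001*, 1-0101*, 1-1010, 1-1111, 10-001, 10-010, 100-01*, 1000-1, 10001-, 101-00*, 1010-0*, 10100-, 11-101, 110-01*, 111-10, 1111-1, 11111-
[col 2] -01-00, -010-0, 001--0, 1-0-01
Prime implicants: -00101, -01-00, -010-0, -11111, 00-000, 001--0, 01-111, 010-11, 0101-0, 01011-, 011001, 1-0-01, 1-1010, 1-1111, 10-001, 10-010, 1000-1, 10001-, 10100-, 11-101, 111-10, 1111-1, 11111-
PI chart (minterm → PIs covering it):
  0 | 00-000  (sole → essential)
  5 | -00101  (sole → essential)
  10 | -010-0,001--0
  12 | -01-00,001--0
  14 | 001--0  (sole → essential)
  19 | 010-11  (sole → essential)
  20 | 0101-0  (sole → essential)
  22 | 0101-0,01011-
  23 | 01-111,010-11,01011-
  25 | 011001  (sole → essential)
  31 | -11111,01-111
  33 | 1-0-01,10-001,1000-1
  34 | 10-010,10001-
  35 | 1000-1,10001-
  40 | -01-00,-010-0,10100-
  41 | 10-001,10100-
  42 | -010-0,1-1010,10-010
  44 | -01-00  (sole → essential)
  47 | 1-1111  (sole → essential)
  49 | 1-0-01  (sole → essential)
  53 | 1-0-01,11-101
  58 | 1-1010,111-10
  61 | 11-101,1111-1
  62 | 111-10,11111-
  63 | -11111,1-1111,1111-1,11111-
Essential prime implicants: -00101, -01-00, 00-000, 001--0, 010-11, 0101-0, 011001, 1-0-01, 1-1111
Petrick residual → -010-0, -11111, 10-001, 10001-, 11-101, 111-10
Minimum SOP uses 15 PIs: b'c'de'f + b'ce'f' + b'cd'f' + bcdef + a'b'd'e'f' + a'b'cf' + a'bc'ef + a'bc'df' + a'bcd'e'f + ac'e'f + acdef + ab'd'e'f + ab'c'd'e + abde'f + abcef'

15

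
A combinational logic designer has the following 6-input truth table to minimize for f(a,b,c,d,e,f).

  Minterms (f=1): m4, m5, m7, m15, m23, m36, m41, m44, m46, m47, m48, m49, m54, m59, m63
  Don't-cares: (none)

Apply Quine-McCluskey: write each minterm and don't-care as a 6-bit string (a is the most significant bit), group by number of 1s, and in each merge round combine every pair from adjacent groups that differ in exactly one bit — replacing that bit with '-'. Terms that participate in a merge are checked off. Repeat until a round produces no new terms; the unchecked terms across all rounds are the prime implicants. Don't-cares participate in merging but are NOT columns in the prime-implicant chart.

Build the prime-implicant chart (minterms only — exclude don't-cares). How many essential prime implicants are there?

5

size-2^0 implicants → 000100(✓)  000101(✓)  000111(✓)  001111(✓)  010111(✓)  100100(✓)  101001  101100(✓)  101110(✓)  101111(✓)  110000(✓)  110001(✓)  110110  111011(✓)  111111(✓)
size-2^1 implicants → -00100  -01111  0-0111  00-111  0001-1  00010-  1-1111  10-100  1011-0  10111-  11000-  111-11
Unchecked terms (primes): -00100, -01111, 0-0111, 00-111, 0001-1, 00010-, 1-1111, 10-100, 101001, 1011-0, 10111-, 11000-, 110110, 111-11
Minterm coverage:
  m4 ⊆ -00100,00010-
  m5 ⊆ 0001-1,00010-
  m7 ⊆ 0-0111,00-111,0001-1
  m15 ⊆ -01111,00-111
  m23 ⊆ 0-0111 [E]
  m36 ⊆ -00100,10-100
  m41 ⊆ 101001 [E]
  m44 ⊆ 10-100,1011-0
  m46 ⊆ 1011-0,10111-
  m47 ⊆ -01111,1-1111,10111-
  m48 ⊆ 11000- [E]
  m49 ⊆ 11000- [E]
  m54 ⊆ 110110 [E]
  m59 ⊆ 111-11 [E]
  m63 ⊆ 1-1111,111-11
E = {0-0111, 101001, 11000-, 110110, 111-11}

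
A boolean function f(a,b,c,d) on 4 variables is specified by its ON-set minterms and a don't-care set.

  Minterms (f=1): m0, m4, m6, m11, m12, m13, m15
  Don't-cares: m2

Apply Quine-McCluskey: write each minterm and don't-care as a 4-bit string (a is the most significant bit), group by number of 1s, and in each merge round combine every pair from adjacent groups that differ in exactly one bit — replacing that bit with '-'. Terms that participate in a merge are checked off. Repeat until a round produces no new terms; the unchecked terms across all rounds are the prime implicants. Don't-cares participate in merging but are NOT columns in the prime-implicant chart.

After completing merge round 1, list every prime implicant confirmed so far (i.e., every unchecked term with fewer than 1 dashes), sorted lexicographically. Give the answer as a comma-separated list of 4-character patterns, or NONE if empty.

size-2^0 implicants → 0000(✓)  0010(✓)  0100(✓)  0110(✓)  1011(✓)  1100(✓)  1101(✓)  1111(✓)
size-2^1 implicants → -100  0-00(✓)  0-10(✓)  00-0(✓)  01-0(✓)  1-11  11-1  110-
size-2^2 implicants → 0--0
Unchecked terms (primes): -100, 0--0, 1-11, 11-1, 110-

NONE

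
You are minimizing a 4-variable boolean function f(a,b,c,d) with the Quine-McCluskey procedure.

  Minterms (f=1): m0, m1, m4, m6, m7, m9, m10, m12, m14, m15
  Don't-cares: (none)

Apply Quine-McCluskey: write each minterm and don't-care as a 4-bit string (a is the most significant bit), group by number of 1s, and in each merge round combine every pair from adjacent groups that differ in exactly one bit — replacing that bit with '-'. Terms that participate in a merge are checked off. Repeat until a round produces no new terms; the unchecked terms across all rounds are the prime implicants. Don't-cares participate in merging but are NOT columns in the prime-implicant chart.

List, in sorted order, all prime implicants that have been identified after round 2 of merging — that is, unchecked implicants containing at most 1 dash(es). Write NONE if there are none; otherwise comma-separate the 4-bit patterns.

[col 0] 0000*, 0001*, 0100*, 0110*, 0111*, 1001*, 1010*, 1100*, 1110*, 1111*
[col 1] -001, -100*, -110*, -111*, 0-00, 000-, 01-0*, 011-*, 1-10, 11-0*, 111-*
[col 2] -1-0, -11-
Prime implicants: -001, -1-0, -11-, 0-00, 000-, 1-10

-001, 0-00, 000-, 1-10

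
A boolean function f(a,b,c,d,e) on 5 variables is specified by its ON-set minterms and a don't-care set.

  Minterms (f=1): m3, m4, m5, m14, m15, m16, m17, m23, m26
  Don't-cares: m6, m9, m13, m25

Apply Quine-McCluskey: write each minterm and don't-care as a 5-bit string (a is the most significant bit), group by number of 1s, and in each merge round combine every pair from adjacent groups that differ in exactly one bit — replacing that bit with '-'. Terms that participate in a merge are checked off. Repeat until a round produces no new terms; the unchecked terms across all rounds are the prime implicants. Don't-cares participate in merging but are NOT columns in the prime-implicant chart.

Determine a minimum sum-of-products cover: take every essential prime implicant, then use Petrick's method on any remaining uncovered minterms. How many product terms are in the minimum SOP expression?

6

size-2^0 implicants → 00011  00100(✓)  00101(✓)  00110(✓)  01001(✓)  01101(✓)  01110(✓)  01111(✓)  10000(✓)  10001(✓)  10111  11001(✓)  11010
size-2^1 implicants → -1001  0-101  0-110  001-0  0010-  01-01  011-1  0111-  1-001  1000-
Unchecked terms (primes): -1001, 0-101, 0-110, 00011, 001-0, 0010-, 01-01, 011-1, 0111-, 1-001, 1000-, 10111, 11010
Minterm coverage:
  m3 ⊆ 00011 [E]
  m4 ⊆ 001-0,0010-
  m5 ⊆ 0-101,0010-
  m14 ⊆ 0-110,0111-
  m15 ⊆ 011-1,0111-
  m16 ⊆ 1000- [E]
  m17 ⊆ 1-001,1000-
  m23 ⊆ 10111 [E]
  m26 ⊆ 11010 [E]
E = {00011, 1000-, 10111, 11010}
Petrick residual → 0010-, 0111-
Cover = a'b'c'de + a'b'cd' + a'bcd + ab'c'd' + ab'cde + abc'de'  |cover|=6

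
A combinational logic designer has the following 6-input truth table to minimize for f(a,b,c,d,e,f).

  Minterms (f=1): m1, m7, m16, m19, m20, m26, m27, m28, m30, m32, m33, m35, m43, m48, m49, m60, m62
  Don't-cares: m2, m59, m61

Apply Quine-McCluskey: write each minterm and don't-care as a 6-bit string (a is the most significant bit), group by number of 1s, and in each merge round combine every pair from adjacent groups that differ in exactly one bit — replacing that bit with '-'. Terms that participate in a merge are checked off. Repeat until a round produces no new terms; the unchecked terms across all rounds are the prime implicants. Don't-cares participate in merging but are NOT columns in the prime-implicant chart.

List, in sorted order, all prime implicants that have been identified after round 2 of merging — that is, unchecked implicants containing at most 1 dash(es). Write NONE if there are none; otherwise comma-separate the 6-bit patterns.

[col 0] 000001*, 000010, 000111, 010000*, 010011*, 010100*, 011010*, 011011*, 011100*, 011110*, 100000*, 100001*, 100011*, 101011*, 110000*, 110001*, 111011*, 111100*, 111101*, 111110*
[col 1] -00001, -10000, -11011, -11100*, -11110*, 01-011, 01-100, 010-00, 011-10, 01101-, 0111-0*, 1-0000*, 1-0001*, 1-1011, 10-011, 1000-1, 10000-*, 11000-*, 1111-0*, 11110-
[col 2] -111-0, 1-000-
Prime implicants: -00001, -10000, -11011, -111-0, 000010, 000111, 01-011, 01-100, 010-00, 011-10, 01101-, 1-000-, 1-1011, 10-011, 1000-1, 11110-

-00001, -10000, -11011, 000010, 000111, 01-011, 01-100, 010-00, 011-10, 01101-, 1-1011, 10-011, 1000-1, 11110-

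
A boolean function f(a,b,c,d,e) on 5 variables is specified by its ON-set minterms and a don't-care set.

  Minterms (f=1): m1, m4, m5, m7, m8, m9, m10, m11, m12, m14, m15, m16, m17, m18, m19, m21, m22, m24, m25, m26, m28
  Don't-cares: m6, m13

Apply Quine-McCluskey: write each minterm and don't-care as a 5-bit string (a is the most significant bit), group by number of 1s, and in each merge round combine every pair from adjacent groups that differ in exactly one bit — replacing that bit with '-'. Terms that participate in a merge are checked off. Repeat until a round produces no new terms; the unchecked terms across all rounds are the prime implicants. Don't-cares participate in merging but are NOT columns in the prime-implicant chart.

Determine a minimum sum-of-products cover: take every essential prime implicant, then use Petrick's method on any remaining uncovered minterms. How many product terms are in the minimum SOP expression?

Round 0: 00001✓ 00100✓ 00101✓ 00110✓ 00111✓ 01000✓ 01001✓ 01010✓ 01011✓ 01100✓ 01101✓ 01110✓ 01111✓ 10000✓ 10001✓ 10010✓ 10011✓ 10101✓ 10110✓ 11000✓ 11001✓ 11010✓ 11100✓
Round 1: -0001✓ -0101✓ -0110 -1000✓ -1001✓ -1010✓ -1100✓ 0-001✓ 0-100✓ 0-101✓ 0-110✓ 0-111✓ 00-01✓ 001-0✓ 001-1✓ 0010-✓ 0011-✓ 01-00✓ 01-01✓ 01-10✓ 01-11✓ 010-0✓ 010-1✓ 0100-✓ 0101-✓ 011-0✓ 011-1✓ 0110-✓ 0111-✓ 1-000✓ 1-001✓ 1-010✓ 10-01✓ 10-10 100-0✓ 100-1✓ 1000-✓ 1001-✓ 11-00✓ 110-0✓ 1100-✓
Round 2: --001 -0-01 -1-00 -10-0 -100- 0--01 0-1-0✓ 0-1-1✓ 0-10-✓ 0-11-✓ 001--✓ 01--0✓ 01--1✓ 01-0-✓ 01-1-✓ 010--✓ 011--✓ 1-0-0 1-00- 100--
Round 3: 0-1-- 01---
PIs = {--001, -0-01, -0110, -1-00, -10-0, -100-, 0--01, 0-1--, 01---, 1-0-0, 1-00-, 10-10, 100--}
Coverage chart:
  m1: --001,-0-01,0--01
  m4: 0-1-- ←essential
  m5: -0-01,0--01,0-1--
  m7: 0-1-- ←essential
  m8: -1-00,-10-0,-100-,01---
  m9: --001,-100-,0--01,01---
  m10: -10-0,01---
  m11: 01--- ←essential
  m12: -1-00,0-1--,01---
  m14: 0-1--,01---
  m15: 0-1--,01---
  m16: 1-0-0,1-00-,100--
  m17: --001,-0-01,1-00-,100--
  m18: 1-0-0,10-10,100--
  m19: 100-- ←essential
  m21: -0-01 ←essential
  m22: -0110,10-10
  m24: -1-00,-10-0,-100-,1-0-0,1-00-
  m25: --001,-100-,1-00-
  m26: -10-0,1-0-0
  m28: -1-00 ←essential
Essential: -0-01, -1-00, 0-1--, 01---, 100--
Petrick residual → --001, -0110, -10-0
Min cover (8 terms): c'd'e + b'd'e + b'cde' + bd'e' + bc'e' + a'c + a'b + ab'c'

8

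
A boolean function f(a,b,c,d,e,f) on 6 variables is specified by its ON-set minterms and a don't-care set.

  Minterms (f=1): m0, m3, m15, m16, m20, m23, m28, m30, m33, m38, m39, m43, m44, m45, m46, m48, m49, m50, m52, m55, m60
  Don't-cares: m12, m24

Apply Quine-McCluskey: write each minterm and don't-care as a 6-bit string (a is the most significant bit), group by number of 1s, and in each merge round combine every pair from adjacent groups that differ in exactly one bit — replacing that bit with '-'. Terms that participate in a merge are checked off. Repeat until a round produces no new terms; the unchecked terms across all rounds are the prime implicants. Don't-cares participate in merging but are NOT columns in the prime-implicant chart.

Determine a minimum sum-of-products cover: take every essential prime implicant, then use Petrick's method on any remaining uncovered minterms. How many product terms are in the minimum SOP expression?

12

Round 0: 000000✓ 000011 001100✓ 001111 010000✓ 010100✓ 010111✓ 011000✓ 011100✓ 011110✓ 100001✓ 100110✓ 100111✓ 101011 101100✓ 101101✓ 101110✓ 110000✓ 110001✓ 110010✓ 110100✓ 110111✓ 111100✓
Round 1: -01100✓ -10000✓ -10100✓ -10111 -11100✓ 0-0000 0-1100✓ 01-000✓ 01-100✓ 010-00✓ 011-00✓ 0111-0 1-0001 1-0111 1-1100✓ 10-110 10011- 1011-0 10110- 11-100✓ 110-00✓ 1100-0 11000-
Round 2: --1100 -1-100 -10-00 01--00
PIs = {--1100, -1-100, -10-00, -10111, 0-0000, 000011, 001111, 01--00, 0111-0, 1-0001, 1-0111, 10-110, 10011-, 101011, 1011-0, 10110-, 1100-0, 11000-}
Coverage chart:
  m0: 0-0000 ←essential
  m3: 000011 ←essential
  m15: 001111 ←essential
  m16: -10-00,0-0000,01--00
  m20: -1-100,-10-00,01--00
  m23: -10111 ←essential
  m28: --1100,-1-100,01--00,0111-0
  m30: 0111-0 ←essential
  m33: 1-0001 ←essential
  m38: 10-110,10011-
  m39: 1-0111,10011-
  m43: 101011 ←essential
  m44: --1100,1011-0,10110-
  m45: 10110- ←essential
  m46: 10-110,1011-0
  m48: -10-00,1100-0,11000-
  m49: 1-0001,11000-
  m50: 1100-0 ←essential
  m52: -1-100,-10-00
  m55: -10111,1-0111
  m60: --1100,-1-100
Essential: -10111, 0-0000, 000011, 001111, 0111-0, 1-0001, 101011, 10110-, 1100-0
Petrick residual → -1-100, 1-0111, 10-110
Min cover (12 terms): bde'f' + bc'def + a'c'd'e'f' + a'b'c'd'ef + a'b'cdef + a'bcdf' + ac'd'e'f + ac'def + ab'def' + ab'cd'ef + ab'cde' + abc'd'f'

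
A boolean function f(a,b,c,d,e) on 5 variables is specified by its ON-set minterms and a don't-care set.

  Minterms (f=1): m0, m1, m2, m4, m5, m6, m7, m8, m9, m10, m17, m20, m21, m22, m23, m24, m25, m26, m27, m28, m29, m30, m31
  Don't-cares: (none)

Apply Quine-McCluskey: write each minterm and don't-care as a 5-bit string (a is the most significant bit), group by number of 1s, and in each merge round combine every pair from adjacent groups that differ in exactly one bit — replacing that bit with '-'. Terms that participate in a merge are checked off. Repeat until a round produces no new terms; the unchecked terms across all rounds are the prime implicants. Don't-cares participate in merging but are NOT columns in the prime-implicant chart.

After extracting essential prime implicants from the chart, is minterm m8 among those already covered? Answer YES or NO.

size-2^0 implicants → 00000(✓)  00001(✓)  00010(✓)  00100(✓)  00101(✓)  00110(✓)  00111(✓)  01000(✓)  01001(✓)  01010(✓)  10001(✓)  10100(✓)  10101(✓)  10110(✓)  10111(✓)  11000(✓)  11001(✓)  11010(✓)  11011(✓)  11100(✓)  11101(✓)  11110(✓)  11111(✓)
size-2^1 implicants → -0001(✓)  -0100(✓)  -0101(✓)  -0110(✓)  -0111(✓)  -1000(✓)  -1001(✓)  -1010(✓)  0-000(✓)  0-001(✓)  0-010(✓)  00-00(✓)  00-01(✓)  00-10(✓)  000-0(✓)  0000-(✓)  001-0(✓)  001-1(✓)  0010-(✓)  0011-(✓)  010-0(✓)  0100-(✓)  1-001(✓)  1-100(✓)  1-101(✓)  1-110(✓)  1-111(✓)  10-01(✓)  101-0(✓)  101-1(✓)  1010-(✓)  1011-(✓)  11-00(✓)  11-01(✓)  11-10(✓)  11-11(✓)  110-0(✓)  110-1(✓)  1100-(✓)  1101-(✓)  111-0(✓)  111-1(✓)  1110-(✓)  1111-(✓)
size-2^2 implicants → --001  -0-01  -01-0(✓)  -01-1(✓)  -010-(✓)  -011-(✓)  -10-0  -100-  0-0-0  0-00-  00--0  00-0-  001--(✓)  1--01  1-1-0(✓)  1-1-1(✓)  1-10-(✓)  1-11-(✓)  101--(✓)  11--0(✓)  11--1(✓)  11-0-(✓)  11-1-(✓)  110--(✓)  111--(✓)
size-2^3 implicants → -01--  1-1--  11---
Unchecked terms (primes): --001, -0-01, -01--, -10-0, -100-, 0-0-0, 0-00-, 00--0, 00-0-, 1--01, 1-1--, 11---
Minterm coverage:
  m0 ⊆ 0-0-0,0-00-,00--0,00-0-
  m1 ⊆ --001,-0-01,0-00-,00-0-
  m2 ⊆ 0-0-0,00--0
  m4 ⊆ -01--,00--0,00-0-
  m5 ⊆ -0-01,-01--,00-0-
  m6 ⊆ -01--,00--0
  m7 ⊆ -01-- [E]
  m8 ⊆ -10-0,-100-,0-0-0,0-00-
  m9 ⊆ --001,-100-,0-00-
  m10 ⊆ -10-0,0-0-0
  m17 ⊆ --001,-0-01,1--01
  m20 ⊆ -01--,1-1--
  m21 ⊆ -0-01,-01--,1--01,1-1--
  m22 ⊆ -01--,1-1--
  m23 ⊆ -01--,1-1--
  m24 ⊆ -10-0,-100-,11---
  m25 ⊆ --001,-100-,1--01,11---
  m26 ⊆ -10-0,11---
  m27 ⊆ 11--- [E]
  m28 ⊆ 1-1--,11---
  m29 ⊆ 1--01,1-1--,11---
  m30 ⊆ 1-1--,11---
  m31 ⊆ 1-1--,11---
E = {-01--, 11---}

NO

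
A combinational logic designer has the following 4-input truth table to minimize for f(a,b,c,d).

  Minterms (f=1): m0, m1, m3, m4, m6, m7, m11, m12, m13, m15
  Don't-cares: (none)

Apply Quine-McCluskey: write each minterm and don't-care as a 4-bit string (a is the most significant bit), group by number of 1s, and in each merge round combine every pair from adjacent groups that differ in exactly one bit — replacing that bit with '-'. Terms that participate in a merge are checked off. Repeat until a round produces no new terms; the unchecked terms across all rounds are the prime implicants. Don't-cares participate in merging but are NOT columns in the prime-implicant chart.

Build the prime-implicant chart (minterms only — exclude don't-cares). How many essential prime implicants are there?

1

Round 0: 0000✓ 0001✓ 0011✓ 0100✓ 0110✓ 0111✓ 1011✓ 1100✓ 1101✓ 1111✓
Round 1: -011✓ -100 -111✓ 0-00 0-11✓ 00-1 000- 01-0 011- 1-11✓ 11-1 110-
Round 2: --11
PIs = {--11, -100, 0-00, 00-1, 000-, 01-0, 011-, 11-1, 110-}
Coverage chart:
  m0: 0-00,000-
  m1: 00-1,000-
  m3: --11,00-1
  m4: -100,0-00,01-0
  m6: 01-0,011-
  m7: --11,011-
  m11: --11 ←essential
  m12: -100,110-
  m13: 11-1,110-
  m15: --11,11-1
Essential: --11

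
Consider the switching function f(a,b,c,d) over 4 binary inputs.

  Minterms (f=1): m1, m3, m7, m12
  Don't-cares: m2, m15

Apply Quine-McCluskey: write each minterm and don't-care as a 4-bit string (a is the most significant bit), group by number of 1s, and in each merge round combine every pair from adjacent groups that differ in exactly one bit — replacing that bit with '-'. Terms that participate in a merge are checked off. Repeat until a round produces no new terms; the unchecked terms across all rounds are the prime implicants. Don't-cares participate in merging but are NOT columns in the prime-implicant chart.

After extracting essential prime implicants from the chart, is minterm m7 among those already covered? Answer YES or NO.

NO

[col 0] 0001*, 0010*, 0011*, 0111*, 1100, 1111*
[col 1] -111, 0-11, 00-1, 001-
Prime implicants: -111, 0-11, 00-1, 001-, 1100
PI chart (minterm → PIs covering it):
  1 | 00-1  (sole → essential)
  3 | 0-11,00-1,001-
  7 | -111,0-11
  12 | 1100  (sole → essential)
Essential prime implicants: 00-1, 1100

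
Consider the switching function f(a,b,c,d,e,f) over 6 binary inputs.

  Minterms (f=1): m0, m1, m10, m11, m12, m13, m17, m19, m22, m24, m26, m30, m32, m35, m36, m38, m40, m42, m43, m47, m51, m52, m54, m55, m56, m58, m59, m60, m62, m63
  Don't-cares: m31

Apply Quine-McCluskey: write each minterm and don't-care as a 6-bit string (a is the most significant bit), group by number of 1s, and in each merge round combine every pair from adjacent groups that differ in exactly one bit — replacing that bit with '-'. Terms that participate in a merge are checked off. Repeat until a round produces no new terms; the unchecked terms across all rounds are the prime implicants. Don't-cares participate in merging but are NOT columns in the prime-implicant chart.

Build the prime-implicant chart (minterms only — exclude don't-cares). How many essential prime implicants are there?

[col 0] 000000*, 000001*, 001010*, 001011*, 001100*, 001101*, 010001*, 010011*, 010110*, 011000*, 011010*, 011110*, 011111*, 100000*, 100011*, 100100*, 100110*, 101000*, 101010*, 101011*, 101111*, 110011*, 110100*, 110110*, 110111*, 111000*, 111010*, 111011*, 111100*, 111110*, 111111*
[col 1] -00000, -01010*, -01011*, -10011, -10110*, -11000*, -11010*, -11110*, -11111*, 0-0001, 0-1010*, 00000-, 00101-*, 00110-, 01-110*, 0100-1, 011-10*, 0110-0*, 01111-*, 1-0011*, 1-0100*, 1-0110*, 1-1000*, 1-1010*, 1-1011*, 1-1111*, 10-000, 10-011*, 100-00, 1001-0*, 101-11*, 1010-0*, 10101-*, 11-011*, 11-100*, 11-110*, 11-111*, 110-11*, 1101-0*, 11011-*, 111-00*, 111-10*, 111-11*, 1110-0*, 11101-*, 1111-0*, 11111-*
[col 2] --1010, -0101-, -1-110, -11-10, -110-0, -1111-, 1--011, 1-01-0, 1-1-11, 1-10-0, 1-101-, 11--11, 11-1-0, 11-11-, 111--0, 111-1-
Prime implicants: --1010, -00000, -0101-, -1-110, -10011, -11-10, -110-0, -1111-, 0-0001, 00000-, 00110-, 0100-1, 1--011, 1-01-0, 1-1-11, 1-10-0, 1-101-, 10-000, 100-00, 11--11, 11-1-0, 11-11-, 111--0, 111-1-
PI chart (minterm → PIs covering it):
  0 | -00000,00000-
  1 | 0-0001,00000-
  10 | --1010,-0101-
  11 | -0101-  (sole → essential)
  12 | 00110-  (sole → essential)
  13 | 00110-  (sole → essential)
  17 | 0-0001,0100-1
  19 | -10011,0100-1
  22 | -1-110  (sole → essential)
  24 | -110-0  (sole → essential)
  26 | --1010,-11-10,-110-0
  30 | -1-110,-11-10,-1111-
  32 | -00000,10-000,100-00
  35 | 1--011  (sole → essential)
  36 | 1-01-0,100-00
  38 | 1-01-0  (sole → essential)
  40 | 1-10-0,10-000
  42 | --1010,-0101-,1-10-0,1-101-
  43 | -0101-,1--011,1-1-11,1-101-
  47 | 1-1-11  (sole → essential)
  51 | -10011,1--011,11--11
  52 | 1-01-0,11-1-0
  54 | -1-110,1-01-0,11-1-0,11-11-
  55 | 11--11,11-11-
  56 | -110-0,1-10-0,111--0
  58 | --1010,-11-10,-110-0,1-10-0,1-101-,111--0,111-1-
  59 | 1--011,1-1-11,1-101-,11--11,111-1-
  60 | 11-1-0,111--0
  62 | -1-110,-11-10,-1111-,11-1-0,11-11-,111--0,111-1-
  63 | -1111-,1-1-11,11--11,11-11-,111-1-
Essential prime implicants: -0101-, -1-110, -110-0, 00110-, 1--011, 1-01-0, 1-1-11

7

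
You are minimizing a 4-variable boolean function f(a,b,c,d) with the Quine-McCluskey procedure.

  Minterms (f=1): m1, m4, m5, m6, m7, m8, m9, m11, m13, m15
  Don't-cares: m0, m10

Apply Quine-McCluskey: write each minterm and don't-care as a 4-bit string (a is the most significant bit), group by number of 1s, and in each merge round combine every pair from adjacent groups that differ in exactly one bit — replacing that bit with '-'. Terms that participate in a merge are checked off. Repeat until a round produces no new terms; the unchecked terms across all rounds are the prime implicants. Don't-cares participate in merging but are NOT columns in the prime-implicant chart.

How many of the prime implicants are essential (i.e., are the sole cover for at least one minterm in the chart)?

[col 0] 0000*, 0001*, 0100*, 0101*, 0110*, 0111*, 1000*, 1001*, 1010*, 1011*, 1101*, 1111*
[col 1] -000*, -001*, -101*, -111*, 0-00*, 0-01*, 000-*, 01-0*, 01-1*, 010-*, 011-*, 1-01*, 1-11*, 10-0*, 10-1*, 100-*, 101-*, 11-1*
[col 2] --01, -00-, -1-1, 0-0-, 01--, 1--1, 10--
Prime implicants: --01, -00-, -1-1, 0-0-, 01--, 1--1, 10--
PI chart (minterm → PIs covering it):
  1 | --01,-00-,0-0-
  4 | 0-0-,01--
  5 | --01,-1-1,0-0-,01--
  6 | 01--  (sole → essential)
  7 | -1-1,01--
  8 | -00-,10--
  9 | --01,-00-,1--1,10--
  11 | 1--1,10--
  13 | --01,-1-1,1--1
  15 | -1-1,1--1
Essential prime implicants: 01--

1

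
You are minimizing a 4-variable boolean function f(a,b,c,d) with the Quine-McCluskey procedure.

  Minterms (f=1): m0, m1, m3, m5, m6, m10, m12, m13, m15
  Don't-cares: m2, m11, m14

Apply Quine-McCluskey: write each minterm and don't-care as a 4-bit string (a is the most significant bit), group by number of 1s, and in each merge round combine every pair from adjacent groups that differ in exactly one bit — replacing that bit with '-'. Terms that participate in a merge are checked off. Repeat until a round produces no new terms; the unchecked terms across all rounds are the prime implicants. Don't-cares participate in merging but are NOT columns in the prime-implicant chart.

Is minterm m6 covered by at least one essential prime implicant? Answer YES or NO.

size-2^0 implicants → 0000(✓)  0001(✓)  0010(✓)  0011(✓)  0101(✓)  0110(✓)  1010(✓)  1011(✓)  1100(✓)  1101(✓)  1110(✓)  1111(✓)
size-2^1 implicants → -010(✓)  -011(✓)  -101  -110(✓)  0-01  0-10(✓)  00-0(✓)  00-1(✓)  000-(✓)  001-(✓)  1-10(✓)  1-11(✓)  101-(✓)  11-0(✓)  11-1(✓)  110-(✓)  111-(✓)
size-2^2 implicants → --10  -01-  00--  1-1-  11--
Unchecked terms (primes): --10, -01-, -101, 0-01, 00--, 1-1-, 11--
Minterm coverage:
  m0 ⊆ 00-- [E]
  m1 ⊆ 0-01,00--
  m3 ⊆ -01-,00--
  m5 ⊆ -101,0-01
  m6 ⊆ --10 [E]
  m10 ⊆ --10,-01-,1-1-
  m12 ⊆ 11-- [E]
  m13 ⊆ -101,11--
  m15 ⊆ 1-1-,11--
E = {--10, 00--, 11--}

YES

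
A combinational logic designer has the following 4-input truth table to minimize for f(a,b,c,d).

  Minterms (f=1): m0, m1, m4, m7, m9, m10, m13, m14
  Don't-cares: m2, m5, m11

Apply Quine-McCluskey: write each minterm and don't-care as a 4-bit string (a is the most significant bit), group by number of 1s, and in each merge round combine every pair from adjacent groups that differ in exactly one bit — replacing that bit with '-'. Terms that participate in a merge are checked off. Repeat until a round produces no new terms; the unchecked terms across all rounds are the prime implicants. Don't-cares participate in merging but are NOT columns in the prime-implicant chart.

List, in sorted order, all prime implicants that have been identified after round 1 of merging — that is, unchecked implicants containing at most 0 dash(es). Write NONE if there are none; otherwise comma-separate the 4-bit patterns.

NONE

Round 0: 0000✓ 0001✓ 0010✓ 0100✓ 0101✓ 0111✓ 1001✓ 1010✓ 1011✓ 1101✓ 1110✓
Round 1: -001✓ -010 -101✓ 0-00✓ 0-01✓ 00-0 000-✓ 01-1 010-✓ 1-01✓ 1-10 10-1 101-
Round 2: --01 0-0-
PIs = {--01, -010, 0-0-, 00-0, 01-1, 1-10, 10-1, 101-}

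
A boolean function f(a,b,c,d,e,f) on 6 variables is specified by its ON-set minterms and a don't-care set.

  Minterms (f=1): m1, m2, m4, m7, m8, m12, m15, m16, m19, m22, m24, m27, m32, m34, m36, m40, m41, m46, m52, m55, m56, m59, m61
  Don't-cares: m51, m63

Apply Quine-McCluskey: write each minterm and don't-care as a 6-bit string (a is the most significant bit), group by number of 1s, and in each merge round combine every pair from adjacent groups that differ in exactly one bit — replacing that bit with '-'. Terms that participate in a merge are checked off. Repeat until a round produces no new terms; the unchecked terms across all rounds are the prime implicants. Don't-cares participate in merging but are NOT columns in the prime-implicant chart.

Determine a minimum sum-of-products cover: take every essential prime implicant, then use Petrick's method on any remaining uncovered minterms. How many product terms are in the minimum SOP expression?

14

size-2^0 implicants → 000001  000010(✓)  000100(✓)  000111(✓)  001000(✓)  001100(✓)  001111(✓)  010000(✓)  010011(✓)  010110  011000(✓)  011011(✓)  100000(✓)  100010(✓)  100100(✓)  101000(✓)  101001(✓)  101110  110011(✓)  110100(✓)  110111(✓)  111000(✓)  111011(✓)  111101(✓)  111111(✓)
size-2^1 implicants → -00010  -00100  -01000(✓)  -10011(✓)  -11000(✓)  -11011(✓)  0-1000(✓)  00-100  00-111  001-00  01-000  01-011(✓)  1-0100  1-1000(✓)  10-000  100-00  1000-0  10100-  11-011(✓)  11-111(✓)  110-11(✓)  111-11(✓)  1111-1
size-2^2 implicants → --1000  -1-011  11--11
Unchecked terms (primes): --1000, -00010, -00100, -1-011, 00-100, 00-111, 000001, 001-00, 01-000, 010110, 1-0100, 10-000, 100-00, 1000-0, 10100-, 101110, 11--11, 1111-1
Minterm coverage:
  m1 ⊆ 000001 [E]
  m2 ⊆ -00010 [E]
  m4 ⊆ -00100,00-100
  m7 ⊆ 00-111 [E]
  m8 ⊆ --1000,001-00
  m12 ⊆ 00-100,001-00
  m15 ⊆ 00-111 [E]
  m16 ⊆ 01-000 [E]
  m19 ⊆ -1-011 [E]
  m22 ⊆ 010110 [E]
  m24 ⊆ --1000,01-000
  m27 ⊆ -1-011 [E]
  m32 ⊆ 10-000,100-00,1000-0
  m34 ⊆ -00010,1000-0
  m36 ⊆ -00100,1-0100,100-00
  m40 ⊆ --1000,10-000,10100-
  m41 ⊆ 10100- [E]
  m46 ⊆ 101110 [E]
  m52 ⊆ 1-0100 [E]
  m55 ⊆ 11--11 [E]
  m56 ⊆ --1000 [E]
  m59 ⊆ -1-011,11--11
  m61 ⊆ 1111-1 [E]
E = {--1000, -00010, -1-011, 00-111, 000001, 01-000, 010110, 1-0100, 10100-, 101110, 11--11, 1111-1}
Petrick residual → 00-100, 10-000
Cover = cd'e'f' + b'c'd'ef' + bd'ef + a'b'de'f' + a'b'def + a'b'c'd'e'f + a'bd'e'f' + a'bc'def' + ac'de'f' + ab'd'e'f' + ab'cd'e' + ab'cdef' + abef + abcdf  |cover|=14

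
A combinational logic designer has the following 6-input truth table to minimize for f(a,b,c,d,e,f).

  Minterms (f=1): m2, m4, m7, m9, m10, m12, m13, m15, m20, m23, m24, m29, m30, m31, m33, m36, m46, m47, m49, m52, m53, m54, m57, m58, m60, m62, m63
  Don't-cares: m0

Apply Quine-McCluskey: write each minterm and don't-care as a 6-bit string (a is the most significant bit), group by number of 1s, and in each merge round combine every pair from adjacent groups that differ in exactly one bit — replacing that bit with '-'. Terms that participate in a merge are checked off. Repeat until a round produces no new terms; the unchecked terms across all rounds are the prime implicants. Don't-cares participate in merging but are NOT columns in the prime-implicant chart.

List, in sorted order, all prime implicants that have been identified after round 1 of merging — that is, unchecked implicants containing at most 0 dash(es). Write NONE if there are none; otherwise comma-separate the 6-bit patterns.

011000

size-2^0 implicants → 000000(✓)  000010(✓)  000100(✓)  000111(✓)  001001(✓)  001010(✓)  001100(✓)  001101(✓)  001111(✓)  010100(✓)  010111(✓)  011000  011101(✓)  011110(✓)  011111(✓)  100001(✓)  100100(✓)  101110(✓)  101111(✓)  110001(✓)  110100(✓)  110101(✓)  110110(✓)  111001(✓)  111010(✓)  111100(✓)  111110(✓)  111111(✓)
size-2^1 implicants → -00100(✓)  -01111(✓)  -10100(✓)  -11110(✓)  -11111(✓)  0-0100(✓)  0-0111(✓)  0-1101(✓)  0-1111(✓)  00-010  00-100  00-111(✓)  000-00  0000-0  001-01  0011-1(✓)  00110-  01-111(✓)  0111-1(✓)  01111-(✓)  1-0001  1-0100(✓)  1-1110(✓)  1-1111(✓)  10111-(✓)  11-001  11-100(✓)  11-110(✓)  110-01  1101-0(✓)  11010-  111-10  1111-0(✓)  11111-(✓)
size-2^2 implicants → --0100  --1111  -1111-  0--111  0-11-1  1-111-  11-1-0
Unchecked terms (primes): --0100, --1111, -1111-, 0--111, 0-11-1, 00-010, 00-100, 000-00, 0000-0, 001-01, 00110-, 011000, 1-0001, 1-111-, 11-001, 11-1-0, 110-01, 11010-, 111-10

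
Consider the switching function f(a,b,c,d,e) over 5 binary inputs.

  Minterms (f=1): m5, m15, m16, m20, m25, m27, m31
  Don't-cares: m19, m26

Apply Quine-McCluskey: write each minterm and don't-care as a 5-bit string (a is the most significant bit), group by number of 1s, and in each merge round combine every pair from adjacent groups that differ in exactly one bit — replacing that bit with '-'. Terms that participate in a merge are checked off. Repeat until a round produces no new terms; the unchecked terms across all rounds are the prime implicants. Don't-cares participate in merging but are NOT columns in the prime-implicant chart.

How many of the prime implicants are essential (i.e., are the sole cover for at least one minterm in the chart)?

Round 0: 00101 01111✓ 10000✓ 10011✓ 10100✓ 11001✓ 11010✓ 11011✓ 11111✓
Round 1: -1111 1-011 10-00 11-11 110-1 1101-
PIs = {-1111, 00101, 1-011, 10-00, 11-11, 110-1, 1101-}
Coverage chart:
  m5: 00101 ←essential
  m15: -1111 ←essential
  m16: 10-00 ←essential
  m20: 10-00 ←essential
  m25: 110-1 ←essential
  m27: 1-011,11-11,110-1,1101-
  m31: -1111,11-11
Essential: -1111, 00101, 10-00, 110-1

4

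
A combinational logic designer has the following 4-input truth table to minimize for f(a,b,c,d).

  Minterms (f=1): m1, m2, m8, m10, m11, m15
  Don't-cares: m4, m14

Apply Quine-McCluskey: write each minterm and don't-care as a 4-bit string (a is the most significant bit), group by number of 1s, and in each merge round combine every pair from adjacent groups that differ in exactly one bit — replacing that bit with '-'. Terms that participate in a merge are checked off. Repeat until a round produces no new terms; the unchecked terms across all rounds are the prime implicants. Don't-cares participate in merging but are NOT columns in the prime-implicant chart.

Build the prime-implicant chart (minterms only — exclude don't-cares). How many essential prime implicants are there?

4

Round 0: 0001 0010✓ 0100 1000✓ 1010✓ 1011✓ 1110✓ 1111✓
Round 1: -010 1-10✓ 1-11✓ 10-0 101-✓ 111-✓
Round 2: 1-1-
PIs = {-010, 0001, 0100, 1-1-, 10-0}
Coverage chart:
  m1: 0001 ←essential
  m2: -010 ←essential
  m8: 10-0 ←essential
  m10: -010,1-1-,10-0
  m11: 1-1- ←essential
  m15: 1-1- ←essential
Essential: -010, 0001, 1-1-, 10-0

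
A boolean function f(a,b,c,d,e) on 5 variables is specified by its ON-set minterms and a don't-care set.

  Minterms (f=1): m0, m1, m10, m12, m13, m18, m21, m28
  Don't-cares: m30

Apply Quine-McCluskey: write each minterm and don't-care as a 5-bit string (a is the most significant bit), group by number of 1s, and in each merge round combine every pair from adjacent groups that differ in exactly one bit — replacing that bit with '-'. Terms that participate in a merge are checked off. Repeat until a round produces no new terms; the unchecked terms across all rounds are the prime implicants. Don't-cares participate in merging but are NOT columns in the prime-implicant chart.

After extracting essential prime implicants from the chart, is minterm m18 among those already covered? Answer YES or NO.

[col 0] 00000*, 00001*, 01010, 01100*, 01101*, 10010, 10101, 11100*, 11110*
[col 1] -1100, 0000-, 0110-, 111-0
Prime implicants: -1100, 0000-, 01010, 0110-, 10010, 10101, 111-0
PI chart (minterm → PIs covering it):
  0 | 0000-  (sole → essential)
  1 | 0000-  (sole → essential)
  10 | 01010  (sole → essential)
  12 | -1100,0110-
  13 | 0110-  (sole → essential)
  18 | 10010  (sole → essential)
  21 | 10101  (sole → essential)
  28 | -1100,111-0
Essential prime implicants: 0000-, 01010, 0110-, 10010, 10101

YES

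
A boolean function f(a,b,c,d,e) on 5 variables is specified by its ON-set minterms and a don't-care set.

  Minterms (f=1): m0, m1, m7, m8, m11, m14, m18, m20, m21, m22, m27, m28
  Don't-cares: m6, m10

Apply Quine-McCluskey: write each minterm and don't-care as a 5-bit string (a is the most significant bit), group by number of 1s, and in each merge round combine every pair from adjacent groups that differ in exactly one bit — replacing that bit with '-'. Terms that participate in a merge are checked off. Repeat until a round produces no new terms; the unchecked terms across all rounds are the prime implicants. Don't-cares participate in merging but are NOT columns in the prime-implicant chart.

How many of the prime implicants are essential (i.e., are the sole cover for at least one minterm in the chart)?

6

[col 0] 00000*, 00001*, 00110*, 00111*, 01000*, 01010*, 01011*, 01110*, 10010*, 10100*, 10101*, 10110*, 11011*, 11100*
[col 1] -0110, -1011, 0-000, 0-110, 0000-, 0011-, 01-10, 010-0, 0101-, 1-100, 10-10, 101-0, 1010-
Prime implicants: -0110, -1011, 0-000, 0-110, 0000-, 0011-, 01-10, 010-0, 0101-, 1-100, 10-10, 101-0, 1010-
PI chart (minterm → PIs covering it):
  0 | 0-000,0000-
  1 | 0000-  (sole → essential)
  7 | 0011-  (sole → essential)
  8 | 0-000,010-0
  11 | -1011,0101-
  14 | 0-110,01-10
  18 | 10-10  (sole → essential)
  20 | 1-100,101-0,1010-
  21 | 1010-  (sole → essential)
  22 | -0110,10-10,101-0
  27 | -1011  (sole → essential)
  28 | 1-100  (sole → essential)
Essential prime implicants: -1011, 0000-, 0011-, 1-100, 10-10, 1010-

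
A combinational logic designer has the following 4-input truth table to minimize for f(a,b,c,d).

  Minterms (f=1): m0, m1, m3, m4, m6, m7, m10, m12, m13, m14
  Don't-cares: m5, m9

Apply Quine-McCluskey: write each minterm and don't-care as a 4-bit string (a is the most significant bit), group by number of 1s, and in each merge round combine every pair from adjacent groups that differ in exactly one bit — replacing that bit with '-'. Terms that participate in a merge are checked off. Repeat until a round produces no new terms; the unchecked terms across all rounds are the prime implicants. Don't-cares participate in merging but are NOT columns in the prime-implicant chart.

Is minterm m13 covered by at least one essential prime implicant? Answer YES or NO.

NO

size-2^0 implicants → 0000(✓)  0001(✓)  0011(✓)  0100(✓)  0101(✓)  0110(✓)  0111(✓)  1001(✓)  1010(✓)  1100(✓)  1101(✓)  1110(✓)
size-2^1 implicants → -001(✓)  -100(✓)  -101(✓)  -110(✓)  0-00(✓)  0-01(✓)  0-11(✓)  00-1(✓)  000-(✓)  01-0(✓)  01-1(✓)  010-(✓)  011-(✓)  1-01(✓)  1-10  11-0(✓)  110-(✓)
size-2^2 implicants → --01  -1-0  -10-  0--1  0-0-  01--
Unchecked terms (primes): --01, -1-0, -10-, 0--1, 0-0-, 01--, 1-10
Minterm coverage:
  m0 ⊆ 0-0- [E]
  m1 ⊆ --01,0--1,0-0-
  m3 ⊆ 0--1 [E]
  m4 ⊆ -1-0,-10-,0-0-,01--
  m6 ⊆ -1-0,01--
  m7 ⊆ 0--1,01--
  m10 ⊆ 1-10 [E]
  m12 ⊆ -1-0,-10-
  m13 ⊆ --01,-10-
  m14 ⊆ -1-0,1-10
E = {0--1, 0-0-, 1-10}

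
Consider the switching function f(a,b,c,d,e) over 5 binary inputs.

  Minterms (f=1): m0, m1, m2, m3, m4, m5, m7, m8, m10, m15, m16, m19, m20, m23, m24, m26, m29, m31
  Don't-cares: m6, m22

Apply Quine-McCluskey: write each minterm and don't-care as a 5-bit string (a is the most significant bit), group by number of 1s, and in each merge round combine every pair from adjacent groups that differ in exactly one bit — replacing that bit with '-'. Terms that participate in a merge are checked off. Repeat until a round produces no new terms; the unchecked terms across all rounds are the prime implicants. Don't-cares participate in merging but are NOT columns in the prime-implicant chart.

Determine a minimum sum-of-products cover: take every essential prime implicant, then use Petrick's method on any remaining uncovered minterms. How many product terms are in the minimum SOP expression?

6

size-2^0 implicants → 00000(✓)  00001(✓)  00010(✓)  00011(✓)  00100(✓)  00101(✓)  00110(✓)  00111(✓)  01000(✓)  01010(✓)  01111(✓)  10000(✓)  10011(✓)  10100(✓)  10110(✓)  10111(✓)  11000(✓)  11010(✓)  11101(✓)  11111(✓)
size-2^1 implicants → -0000(✓)  -0011(✓)  -0100(✓)  -0110(✓)  -0111(✓)  -1000(✓)  -1010(✓)  -1111(✓)  0-000(✓)  0-010(✓)  0-111(✓)  00-00(✓)  00-01(✓)  00-10(✓)  00-11(✓)  000-0(✓)  000-1(✓)  0000-(✓)  0001-(✓)  001-0(✓)  001-1(✓)  0010-(✓)  0011-(✓)  010-0(✓)  1-000(✓)  1-111(✓)  10-00(✓)  10-11(✓)  101-0(✓)  1011-(✓)  110-0(✓)  111-1
size-2^2 implicants → --000  --111  -0-00  -0-11  -01-0  -011-  -10-0  0-0-0  00--0(✓)  00--1(✓)  00-0-(✓)  00-1-(✓)  000--(✓)  001--(✓)
size-2^3 implicants → 00---
Unchecked terms (primes): --000, --111, -0-00, -0-11, -01-0, -011-, -10-0, 0-0-0, 00---, 111-1
Minterm coverage:
  m0 ⊆ --000,-0-00,0-0-0,00---
  m1 ⊆ 00--- [E]
  m2 ⊆ 0-0-0,00---
  m3 ⊆ -0-11,00---
  m4 ⊆ -0-00,-01-0,00---
  m5 ⊆ 00--- [E]
  m7 ⊆ --111,-0-11,-011-,00---
  m8 ⊆ --000,-10-0,0-0-0
  m10 ⊆ -10-0,0-0-0
  m15 ⊆ --111 [E]
  m16 ⊆ --000,-0-00
  m19 ⊆ -0-11 [E]
  m20 ⊆ -0-00,-01-0
  m23 ⊆ --111,-0-11,-011-
  m24 ⊆ --000,-10-0
  m26 ⊆ -10-0 [E]
  m29 ⊆ 111-1 [E]
  m31 ⊆ --111,111-1
E = {--111, -0-11, -10-0, 00---, 111-1}
Petrick residual → -0-00
Cover = cde + b'd'e' + b'de + bc'e' + a'b' + abce  |cover|=6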